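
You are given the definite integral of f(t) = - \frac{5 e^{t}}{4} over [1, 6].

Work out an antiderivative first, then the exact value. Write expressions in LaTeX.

Antiderivative: F(t) = - \frac{5 e^{t}}{4}; value = - \frac{5 e^{6}}{4} + \frac{5 e}{4}

For F(t) to be correct the identity F'(t) - f(t) = 0 must hold.
F(t) = - \frac{5 e^{t}}{4} is an antiderivative of f.
Check: d/dt[- \frac{5 e^{t}}{4}] = - \frac{5 e^{t}}{4} = f(t).
F(6) = - \frac{5 e^{6}}{4}; F(1) = - \frac{5 e}{4}.
Integral = F(6) - F(1) = - \frac{5 e^{6}}{4} + \frac{5 e}{4}.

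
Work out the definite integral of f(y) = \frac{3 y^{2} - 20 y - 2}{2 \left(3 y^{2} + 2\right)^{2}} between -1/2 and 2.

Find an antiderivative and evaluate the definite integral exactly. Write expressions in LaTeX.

f has the shape u'v + uv' for u = \frac{1}{3 y^{2} + 2} and v = \frac{5}{3} - \frac{y}{2} — it is the derivative of the product u*v.
F(y) = \frac{10 - 3 y}{6 \left(3 y^{2} + 2\right)} is an antiderivative of f.
Check: d/dy[\frac{10 - 3 y}{6 \left(3 y^{2} + 2\right)}] = \frac{3 y^{2} - 20 y - 2}{18 y^{4} + 24 y^{2} + 8}, which equals f(y).
F(2) = \frac{1}{21}; F(-1/2) = \frac{23}{33}.
Integral = F(2) - F(-1/2) = - \frac{50}{77}.

Antiderivative: F(y) = \frac{10 - 3 y}{6 \left(3 y^{2} + 2\right)}; value = - \frac{50}{77}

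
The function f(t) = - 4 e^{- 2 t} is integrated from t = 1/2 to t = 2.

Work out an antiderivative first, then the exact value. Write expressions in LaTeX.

Antiderivative: F(t) = 2 e^{- 2 t}; value = - \frac{2}{e} + \frac{2}{e^{4}}

Since d/dt undoes antidifferentiation here, F'(t) = f(t) is required of F(t).
F(t) = 2 e^{- 2 t} is an antiderivative of f.
Check: d/dt[2 e^{- 2 t}] = - 4 e^{- 2 t} = f(t).
F(2) = \frac{2}{e^{4}}; F(1/2) = \frac{2}{e}.
Integral = F(2) - F(1/2) = - \frac{2}{e} + \frac{2}{e^{4}}.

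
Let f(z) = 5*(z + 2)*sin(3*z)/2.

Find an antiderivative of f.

An antiderivative is F(z) = -5*(3*z*cos(3*z) - sin(3*z) + 6*cos(3*z))/18.

Check any antiderivative F(z) by computing F'(z) and comparing it with f(z).
Check: d/dz[-5*(3*z*cos(3*z) - sin(3*z) + 6*cos(3*z))/18] = 5*z*sin(3*z)/2 + 5*sin(3*z), which equals f(z).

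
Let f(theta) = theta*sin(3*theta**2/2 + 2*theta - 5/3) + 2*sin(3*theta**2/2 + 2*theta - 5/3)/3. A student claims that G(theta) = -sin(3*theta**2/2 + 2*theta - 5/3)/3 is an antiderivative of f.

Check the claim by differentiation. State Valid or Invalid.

Invalid: d/dtheta[G] - f = -theta*sin(3*theta**2/2 + 2*theta - 5/3) - theta*cos(3*theta**2/2 + 2*theta - 5/3) - 2*sin(3*theta**2/2 + 2*theta - 5/3)/3 - 2*cos(3*theta**2/2 + 2*theta - 5/3)/3, which is not 0.

d/dtheta[G] = -theta*cos(3*theta**2/2 + 2*theta - 5/3) - 2*cos(3*theta**2/2 + 2*theta - 5/3)/3
d/dtheta[G] - f(theta) = -theta*sin(3*theta**2/2 + 2*theta - 5/3) - theta*cos(3*theta**2/2 + 2*theta - 5/3) - 2*sin(3*theta**2/2 + 2*theta - 5/3)/3 - 2*cos(3*theta**2/2 + 2*theta - 5/3)/3 != 0.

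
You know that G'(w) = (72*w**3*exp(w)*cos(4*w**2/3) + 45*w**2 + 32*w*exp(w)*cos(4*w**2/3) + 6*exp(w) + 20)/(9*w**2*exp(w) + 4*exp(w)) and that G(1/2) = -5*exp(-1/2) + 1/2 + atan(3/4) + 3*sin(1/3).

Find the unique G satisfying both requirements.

G(w) = (6*exp(w)*sin(4*w**2/3) + 2*exp(w)*atan(3*w/2) + exp(w) - 10)*exp(-w)/2

A candidate passes only if d/dw[G] lands on the given G'(w) exactly.
A general antiderivative is 3*sin(4*w**2/3) + atan(3*w/2) - 5*exp(-w) + C.
The condition gives C = -5*exp(-1/2) + 1/2 + atan(3/4) + 3*sin(1/3) - (-5*exp(-1/2) + atan(3/4) + 3*sin(1/3)) = 1/2.
So G(w) = (6*exp(w)*sin(4*w**2/3) + 2*exp(w)*atan(3*w/2) + exp(w) - 10)*exp(-w)/2.
Check: d/dw[(6*exp(w)*sin(4*w**2/3) + 2*exp(w)*atan(3*w/2) + exp(w) - 10)*exp(-w)/2] = (72*w**3*exp(w)*cos(4*w**2/3) + 45*w**2 + 32*w*exp(w)*cos(4*w**2/3) + 6*exp(w) + 20)/(9*w**2*exp(w) + 4*exp(w)) = G'(w).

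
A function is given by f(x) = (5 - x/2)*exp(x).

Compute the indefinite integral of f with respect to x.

f has the shape u'v + uv' for u = 11/2 - x/2 and v = exp(x) — it is the derivative of the product u*v.
Check: d/dx[(11 - x)*exp(x)/2] = -x*exp(x)/2 + 5*exp(x), which equals f(x).

F(x) = (11 - x)*exp(x)/2 + C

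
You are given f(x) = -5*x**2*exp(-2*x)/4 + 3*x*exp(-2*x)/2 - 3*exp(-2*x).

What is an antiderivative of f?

An antiderivative is F(x) = (10*x**2 - 2*x + 23)*exp(-2*x)/16.

Recognize the product-rule pattern: f = u'v + uv' with u = 5*x**2/8 - x/8 + 23/16, v = exp(-2*x), so integration by parts undoes it.
Check: d/dx[(10*x**2 - 2*x + 23)*exp(-2*x)/16] = (-5*x**2 + 6*x - 12)*exp(-2*x)/4, which equals f(x).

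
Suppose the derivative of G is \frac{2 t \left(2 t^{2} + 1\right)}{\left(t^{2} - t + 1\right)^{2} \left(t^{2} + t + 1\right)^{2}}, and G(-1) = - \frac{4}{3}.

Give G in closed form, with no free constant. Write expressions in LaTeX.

G(t) = -1 - \frac{1}{t^{4} + t^{2} + 1}

The substitution u = t^{4} + t^{2} + 1 works: G'(t) is exactly (dG/du)*(du/dt) for that inner function.
A general antiderivative is - \frac{1}{t^{4} + t^{2} + 1} + C.
The condition gives C = - \frac{4}{3} - (- \frac{1}{3}) = -1.
So G(t) = -1 - \frac{1}{t^{4} + t^{2} + 1}.
Check: d/dt[-1 - \frac{1}{t^{4} + t^{2} + 1}] = \frac{4 t^{3} + 2 t}{t^{8} + 2 t^{6} + 3 t^{4} + 2 t^{2} + 1}, which equals G'(t).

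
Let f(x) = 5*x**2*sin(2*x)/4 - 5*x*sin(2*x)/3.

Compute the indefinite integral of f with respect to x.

The integrand splits into summands that can be handled one at a time.
Check: d/dx[5*(-6*x**2*cos(2*x) + 6*x*sin(2*x) + 8*x*cos(2*x) - 4*sin(2*x) + 3*cos(2*x))/48] = 5*x**2*sin(2*x)/4 - 5*x*sin(2*x)/3 = f(x).

F(x) = 5*(-6*x**2*cos(2*x) + 6*x*sin(2*x) + 8*x*cos(2*x) - 4*sin(2*x) + 3*cos(2*x))/48 + C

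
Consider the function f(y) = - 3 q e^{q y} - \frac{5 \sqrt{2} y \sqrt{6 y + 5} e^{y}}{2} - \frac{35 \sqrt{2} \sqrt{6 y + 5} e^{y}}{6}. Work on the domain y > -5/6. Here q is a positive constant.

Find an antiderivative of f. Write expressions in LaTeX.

The integrand splits into summands that can be handled one at a time.
Check: d/dy[\frac{- 5 \sqrt{2} \left(6 y + 5\right)^{\frac{3}{2}} e^{y} - 36 e^{q y}}{12}] = - 3 q e^{q y} - \frac{5 \sqrt{2} y \sqrt{6 y + 5} e^{y}}{2} - \frac{35 \sqrt{2} \sqrt{6 y + 5} e^{y}}{6} = f(y).

An antiderivative is F(y) = \frac{- 5 \sqrt{2} \left(6 y + 5\right)^{\frac{3}{2}} e^{y} - 36 e^{q y}}{12}.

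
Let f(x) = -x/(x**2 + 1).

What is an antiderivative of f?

An antiderivative is F(x) = -log(2*x**2 + 2)/2.

The substitution u = 2*x**2 + 2 works: f is exactly (dF/du)*(du/dx) for that inner function.
Check: d/dx[-log(2*x**2 + 2)/2] = -x/(x**2 + 1) = f(x).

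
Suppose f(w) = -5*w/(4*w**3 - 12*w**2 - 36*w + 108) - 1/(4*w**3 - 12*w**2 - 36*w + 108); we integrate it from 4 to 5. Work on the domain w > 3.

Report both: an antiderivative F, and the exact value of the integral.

The denominator factors as 4*(w - 3)**2*(w + 3); partial fractions split f into directly integrable pieces: 7/(72*(w + 3)) - 7/(72*(w - 3)) - 2/(3*(w - 3)**2).
F(w) = (-7*w*log(w - 3) + 7*w*log(w + 3) + 21*log(w - 3) - 21*log(w + 3) + 48)/(72*(w - 3)) is an antiderivative of f.
Check: d/dw[(-7*w*log(w - 3) + 7*w*log(w + 3) + 21*log(w - 3) - 21*log(w + 3) + 48)/(72*(w - 3))] = (-5*w - 1)/(4*w**3 - 12*w**2 - 36*w + 108), which equals f(w).
F(5) = -7*log(2)/72 + 7*log(8)/72 + 1/3; F(4) = 7*log(7)/72 + 2/3.
Integral = F(5) - F(4) = -1/3 - 7*log(7)/72 - 7*log(2)/72 + 7*log(8)/72.

Antiderivative: F(w) = (-7*w*log(w - 3) + 7*w*log(w + 3) + 21*log(w - 3) - 21*log(w + 3) + 48)/(72*(w - 3)); value = -1/3 - 7*log(7)/72 - 7*log(2)/72 + 7*log(8)/72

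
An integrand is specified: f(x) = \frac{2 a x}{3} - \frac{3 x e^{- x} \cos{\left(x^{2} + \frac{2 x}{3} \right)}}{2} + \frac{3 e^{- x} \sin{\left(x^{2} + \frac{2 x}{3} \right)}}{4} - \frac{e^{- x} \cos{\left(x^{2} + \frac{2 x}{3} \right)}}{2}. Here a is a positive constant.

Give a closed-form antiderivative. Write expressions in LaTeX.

The integrand splits into summands that can be handled one at a time.
Check: d/dx[\frac{\left(4 a x^{2} e^{x} - 9 \sin{\left(x^{2} + \frac{2 x}{3} \right)}\right) e^{- x}}{12}] = \frac{\left(8 a x e^{x} - 18 x \cos{\left(x^{2} + \frac{2 x}{3} \right)} + 9 \sin{\left(x^{2} + \frac{2 x}{3} \right)} - 6 \cos{\left(x^{2} + \frac{2 x}{3} \right)}\right) e^{- x}}{12}, which equals f(x).

An antiderivative is F(x) = \frac{\left(4 a x^{2} e^{x} - 9 \sin{\left(x^{2} + \frac{2 x}{3} \right)}\right) e^{- x}}{12}.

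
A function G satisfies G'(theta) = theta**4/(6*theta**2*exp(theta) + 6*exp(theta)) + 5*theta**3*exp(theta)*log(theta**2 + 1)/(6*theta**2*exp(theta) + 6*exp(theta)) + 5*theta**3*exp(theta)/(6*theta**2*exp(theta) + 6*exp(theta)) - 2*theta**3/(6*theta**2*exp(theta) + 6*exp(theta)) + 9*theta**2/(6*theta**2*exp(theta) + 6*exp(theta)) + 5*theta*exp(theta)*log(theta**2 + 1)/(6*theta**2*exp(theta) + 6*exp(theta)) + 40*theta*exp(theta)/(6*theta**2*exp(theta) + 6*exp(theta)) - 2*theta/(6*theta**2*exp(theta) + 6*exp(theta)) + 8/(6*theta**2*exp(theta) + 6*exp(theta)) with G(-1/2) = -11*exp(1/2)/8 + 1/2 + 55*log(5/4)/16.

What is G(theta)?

G(theta) = 5*theta**2*log(theta**2 + 1)/12 - theta**2*exp(-theta)/6 + 10*log(theta**2 + 1)/3 + 1/2 - 4*exp(-theta)/3

G'(theta) has the shape u'v + uv' for u = -theta**2/4 - 2 and v = -5*log(theta**2 + 1)/3 + 2*exp(-theta)/3 — it is the derivative of the product u*v.
A general antiderivative is (-theta**2/4 - 2)*(-5*log(theta**2 + 1)/3 + 2*exp(-theta)/3) + C.
The condition gives C = -11*exp(1/2)/8 + 1/2 + 55*log(5/4)/16 - (-11*exp(1/2)/8 + 55*log(5/4)/16) = 1/2.
So G(theta) = 5*theta**2*log(theta**2 + 1)/12 - theta**2*exp(-theta)/6 + 10*log(theta**2 + 1)/3 + 1/2 - 4*exp(-theta)/3.
Check: d/dtheta[5*theta**2*log(theta**2 + 1)/12 - theta**2*exp(-theta)/6 + 10*log(theta**2 + 1)/3 + 1/2 - 4*exp(-theta)/3] = (theta**4 + 5*theta**3*exp(theta)*log(theta**2 + 1) + 5*theta**3*exp(theta) - 2*theta**3 + 9*theta**2 + 5*theta*exp(theta)*log(theta**2 + 1) + 40*theta*exp(theta) - 2*theta + 8)/(6*theta**2*exp(theta) + 6*exp(theta)), which equals G'(theta).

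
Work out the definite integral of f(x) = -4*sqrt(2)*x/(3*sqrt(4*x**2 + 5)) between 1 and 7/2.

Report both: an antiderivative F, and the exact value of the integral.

The substitution u = 2*x**2 + 5/2 works: f is exactly (dF/du)*(du/dx) for that inner function.
F(x) = -sqrt(2)*sqrt(4*x**2 + 5)/3 is an antiderivative of f.
Check: d/dx[-sqrt(2)*sqrt(4*x**2 + 5)/3] = -4*sqrt(2)*x/(3*sqrt(4*x**2 + 5)) = f(x).
F(7/2) = -2*sqrt(3); F(1) = -sqrt(2).
Integral = F(7/2) - F(1) = -2*sqrt(3) + sqrt(2).

Antiderivative: F(x) = -sqrt(2)*sqrt(4*x**2 + 5)/3; value = -2*sqrt(3) + sqrt(2)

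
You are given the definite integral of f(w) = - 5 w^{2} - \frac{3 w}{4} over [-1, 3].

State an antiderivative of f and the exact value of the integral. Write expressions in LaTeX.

Antiderivative: F(w) = \frac{w^{2} \left(- 40 w - 9\right)}{24}; value = - \frac{149}{3}

The integrand splits into summands that can be handled one at a time.
F(w) = \frac{w^{2} \left(- 40 w - 9\right)}{24} is an antiderivative of f.
Check: d/dw[\frac{w^{2} \left(- 40 w - 9\right)}{24}] = - 5 w^{2} - \frac{3 w}{4} = f(w).
F(3) = - \frac{387}{8}; F(-1) = \frac{31}{24}.
Integral = F(3) - F(-1) = - \frac{149}{3}.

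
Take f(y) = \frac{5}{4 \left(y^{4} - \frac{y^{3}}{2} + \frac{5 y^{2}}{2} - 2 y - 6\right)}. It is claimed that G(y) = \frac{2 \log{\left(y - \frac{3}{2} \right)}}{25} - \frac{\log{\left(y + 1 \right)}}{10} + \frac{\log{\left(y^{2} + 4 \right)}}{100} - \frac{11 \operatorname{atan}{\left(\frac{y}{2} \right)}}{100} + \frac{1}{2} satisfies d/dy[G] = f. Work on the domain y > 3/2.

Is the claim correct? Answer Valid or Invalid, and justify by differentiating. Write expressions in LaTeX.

d/dy[G] = \frac{5}{4 y^{4} - 2 y^{3} + 10 y^{2} - 8 y - 24}
This equals f(y) exactly, so the claim holds.

Valid. The derivative of G reproduces f.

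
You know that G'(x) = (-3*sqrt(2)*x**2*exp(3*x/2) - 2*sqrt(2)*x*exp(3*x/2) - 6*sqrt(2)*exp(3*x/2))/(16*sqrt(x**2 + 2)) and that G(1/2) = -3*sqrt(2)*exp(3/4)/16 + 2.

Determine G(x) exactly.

G'(x) has the shape u'v + uv' for u = -sqrt(x**2/2 + 1)/4 and v = exp(3*x/2) — it is the derivative of the product u*v.
A general antiderivative is -sqrt(x**2/2 + 1)*exp(3*x/2)/4 + C.
The condition gives C = -3*sqrt(2)*exp(3/4)/16 + 2 - (-3*sqrt(2)*exp(3/4)/16) = 2.
So G(x) = -sqrt(x**2/2 + 1)*exp(3*x/2)/4 + 2.
Check: d/dx[-sqrt(x**2/2 + 1)*exp(3*x/2)/4 + 2] = sqrt(2)*(-3*x**2*exp(3*x/2) - 2*x*exp(3*x/2) - 6*exp(3*x/2))/(16*sqrt(x**2 + 2)), which equals G'(x).

G(x) = -sqrt(x**2/2 + 1)*exp(3*x/2)/4 + 2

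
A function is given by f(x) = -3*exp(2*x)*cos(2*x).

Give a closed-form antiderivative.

An antiderivative is F(x) = -3*exp(2*x)*sin(2*x)/4 - 3*exp(2*x)*cos(2*x)/4.

A first test for any F(x): its x-derivative must equal f(x) identically.
Check: d/dx[-3*exp(2*x)*sin(2*x)/4 - 3*exp(2*x)*cos(2*x)/4] = -3*exp(2*x)*cos(2*x) = f(x).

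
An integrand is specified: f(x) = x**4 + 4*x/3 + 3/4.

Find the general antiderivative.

F(x) = x*(12*x**4 + 40*x + 45)/60 + C

The integrand splits into summands that can be handled one at a time.
Check: d/dx[x*(12*x**4 + 40*x + 45)/60] = x**4 + 4*x/3 + 3/4 = f(x).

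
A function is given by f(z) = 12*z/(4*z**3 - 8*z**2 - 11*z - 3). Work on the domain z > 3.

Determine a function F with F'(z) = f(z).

Factor the denominator ((z - 3)*(2*z + 1)**2) and decompose: f = -72/(49*(2*z + 1)) + 12/(7*(2*z + 1)**2) + 36/(49*(z - 3)); each piece integrates to a log, atan, or power term.
Check: d/dz[(72*z*log(z - 3) - 72*z*log(z + 1/2) + 36*log(z - 3) - 36*log(z + 1/2) - 42)/(98*z + 49)] = 12*z/(4*z**3 - 8*z**2 - 11*z - 3) = f(z).

An antiderivative is F(z) = (72*z*log(z - 3) - 72*z*log(z + 1/2) + 36*log(z - 3) - 36*log(z + 1/2) - 42)/(98*z + 49).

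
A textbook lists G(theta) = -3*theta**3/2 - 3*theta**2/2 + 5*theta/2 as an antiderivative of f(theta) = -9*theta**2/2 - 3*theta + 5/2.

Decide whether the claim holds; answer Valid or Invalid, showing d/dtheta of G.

Valid. The derivative of G reproduces f.

d/dtheta[G] = -9*theta**2/2 - 3*theta + 5/2
This equals f(theta) exactly, so the claim holds.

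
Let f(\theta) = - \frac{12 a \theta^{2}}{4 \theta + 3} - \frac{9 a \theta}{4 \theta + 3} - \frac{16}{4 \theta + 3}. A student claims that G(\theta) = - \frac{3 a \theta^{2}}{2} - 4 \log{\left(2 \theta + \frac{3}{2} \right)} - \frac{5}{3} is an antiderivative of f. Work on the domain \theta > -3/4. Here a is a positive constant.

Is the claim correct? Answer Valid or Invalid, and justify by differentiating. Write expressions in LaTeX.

d/d\theta[G] = \frac{- 12 a \theta^{2} - 9 a \theta - 16}{4 \theta + 3}
This equals f(\theta) exactly, so the claim holds.

Valid - differentiating G returns exactly f.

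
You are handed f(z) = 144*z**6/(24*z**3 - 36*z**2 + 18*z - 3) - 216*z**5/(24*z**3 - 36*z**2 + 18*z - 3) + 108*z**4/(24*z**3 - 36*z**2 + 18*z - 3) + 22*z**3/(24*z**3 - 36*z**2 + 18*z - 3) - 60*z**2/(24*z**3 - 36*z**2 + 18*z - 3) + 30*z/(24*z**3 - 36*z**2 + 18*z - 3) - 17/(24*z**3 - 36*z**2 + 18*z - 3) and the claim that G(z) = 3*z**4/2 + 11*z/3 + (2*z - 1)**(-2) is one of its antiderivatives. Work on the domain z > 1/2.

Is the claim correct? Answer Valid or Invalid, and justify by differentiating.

Invalid: d/dz[G] - f = 2, which is not 0.

d/dz[G] = (144*z**6 - 216*z**5 + 108*z**4 + 70*z**3 - 132*z**2 + 66*z - 23)/(24*z**3 - 36*z**2 + 18*z - 3)
d/dz[G] - f(z) = 2 != 0.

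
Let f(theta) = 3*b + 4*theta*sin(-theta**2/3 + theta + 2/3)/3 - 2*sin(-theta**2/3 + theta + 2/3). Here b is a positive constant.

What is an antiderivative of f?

An antiderivative is F(theta) = 3*b*theta + 2*cos(-theta**2/3 + theta + 2/3).

Integrate term by term and add the pieces.
Check: d/dtheta[3*b*theta + 2*cos(-theta**2/3 + theta + 2/3)] = 3*b + 4*theta*sin(-theta**2/3 + theta + 2/3)/3 - 2*sin(-theta**2/3 + theta + 2/3) = f(theta).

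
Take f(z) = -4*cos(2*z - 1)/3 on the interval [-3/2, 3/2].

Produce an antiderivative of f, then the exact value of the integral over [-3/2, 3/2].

Differentiate the proposed F(z) back; it has to land on f(z) exactly.
F(z) = -2*sin(2*z - 1)/3 is an antiderivative of f.
Check: d/dz[-2*sin(2*z - 1)/3] = -4*cos(2*z - 1)/3 = f(z).
F(3/2) = -2*sin(2)/3; F(-3/2) = 2*sin(4)/3.
Integral = F(3/2) - F(-3/2) = -2*sin(2)/3 - 2*sin(4)/3.

Antiderivative: F(z) = -2*sin(2*z - 1)/3; value = -2*sin(2)/3 - 2*sin(4)/3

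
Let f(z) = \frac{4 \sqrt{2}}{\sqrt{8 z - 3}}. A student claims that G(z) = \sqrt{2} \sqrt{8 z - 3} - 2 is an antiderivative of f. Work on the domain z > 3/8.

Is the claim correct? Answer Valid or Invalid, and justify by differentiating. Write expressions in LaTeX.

d/dz[G] = \frac{4 \sqrt{2}}{\sqrt{8 z - 3}}
This equals f(z) exactly, so the claim holds.

Valid. The derivative of G reproduces f.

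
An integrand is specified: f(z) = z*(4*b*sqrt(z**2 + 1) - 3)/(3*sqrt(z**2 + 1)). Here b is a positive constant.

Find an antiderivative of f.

Since d/dz undoes antidifferentiation here, F'(z) = f(z) is required of F(z).
Check: d/dz[2*b*z**2/3 - sqrt(4*z**2 + 4)/2] = (4*b*z*sqrt(z**2 + 1) - 3*z)/(3*sqrt(z**2 + 1)), which equals f(z).

An antiderivative is F(z) = 2*b*z**2/3 - sqrt(4*z**2 + 4)/2.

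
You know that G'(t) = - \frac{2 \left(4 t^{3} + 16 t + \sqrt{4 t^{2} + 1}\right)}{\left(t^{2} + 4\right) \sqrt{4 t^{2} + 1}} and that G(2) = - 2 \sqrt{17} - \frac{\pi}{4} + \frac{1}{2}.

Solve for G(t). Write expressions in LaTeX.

G(t) = - 2 \sqrt{4 t^{2} + 1} - \operatorname{atan}{\left(\frac{t}{2} \right)} + \frac{1}{2}

Since d/dt undoes antidifferentiation here, G(t) must give back the stated G'(t).
A general antiderivative is - 2 \sqrt{4 t^{2} + 1} - \operatorname{atan}{\left(\frac{t}{2} \right)} + C.
The condition gives C = - 2 \sqrt{17} - \frac{\pi}{4} + \frac{1}{2} - (- 2 \sqrt{17} - \frac{\pi}{4}) = \frac{1}{2}.
So G(t) = - 2 \sqrt{4 t^{2} + 1} - \operatorname{atan}{\left(\frac{t}{2} \right)} + \frac{1}{2}.
Check: d/dt[- 2 \sqrt{4 t^{2} + 1} - \operatorname{atan}{\left(\frac{t}{2} \right)} + \frac{1}{2}] = \frac{- 8 t^{3} - 32 t - 2 \sqrt{4 t^{2} + 1}}{t^{2} \sqrt{4 t^{2} + 1} + 4 \sqrt{4 t^{2} + 1}}, which equals G'(t).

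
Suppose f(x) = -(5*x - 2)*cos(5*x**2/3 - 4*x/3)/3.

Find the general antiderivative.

f matches the chain-rule pattern g'(h)*h' with inner function h(x) = 5*x**2/3 - 4*x/3; substituting u = h(x) collapses the integral.
Check: d/dx[-sin(5*x**2/3 - 4*x/3)/2] = -5*x*cos(5*x**2/3 - 4*x/3)/3 + 2*cos(5*x**2/3 - 4*x/3)/3, which equals f(x).

F(x) = -sin(5*x**2/3 - 4*x/3)/2 + C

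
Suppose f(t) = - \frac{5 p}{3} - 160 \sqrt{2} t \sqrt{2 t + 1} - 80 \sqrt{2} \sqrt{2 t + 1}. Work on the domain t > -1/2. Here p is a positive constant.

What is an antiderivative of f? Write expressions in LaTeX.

An antiderivative is F(t) = \frac{- 5 p t - 48 \sqrt{2} \left(2 t + 1\right)^{\frac{5}{2}}}{3}.

The integrand splits into summands that can be handled one at a time.
Check: d/dt[\frac{- 5 p t - 48 \sqrt{2} \left(2 t + 1\right)^{\frac{5}{2}}}{3}] = - \frac{5 p}{3} - 160 \sqrt{2} t \sqrt{2 t + 1} - 80 \sqrt{2} \sqrt{2 t + 1} = f(t).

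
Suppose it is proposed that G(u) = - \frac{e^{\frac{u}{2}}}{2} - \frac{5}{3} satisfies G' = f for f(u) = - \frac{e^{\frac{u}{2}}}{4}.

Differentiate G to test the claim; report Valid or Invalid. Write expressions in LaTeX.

Valid: G'(u) = f(u).

d/du[G] = - \frac{e^{\frac{u}{2}}}{4}
This equals f(u) exactly, so the claim holds.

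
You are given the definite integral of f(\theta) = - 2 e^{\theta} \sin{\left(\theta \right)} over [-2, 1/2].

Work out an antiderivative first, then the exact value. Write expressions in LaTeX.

Antiderivative: F(\theta) = - e^{\theta} \sin{\left(\theta \right)} + e^{\theta} \cos{\left(\theta \right)}; value = - e^{\frac{1}{2}} \sin{\left(\frac{1}{2} \right)} - \frac{\sin{\left(2 \right)}}{e^{2}} - \frac{\cos{\left(2 \right)}}{e^{2}} + e^{\frac{1}{2}} \cos{\left(\frac{1}{2} \right)}

Since d/d\theta undoes antidifferentiation here, F'(\theta) = f(\theta) is required of F(\theta).
F(\theta) = - e^{\theta} \sin{\left(\theta \right)} + e^{\theta} \cos{\left(\theta \right)} is an antiderivative of f.
Check: d/d\theta[- e^{\theta} \sin{\left(\theta \right)} + e^{\theta} \cos{\left(\theta \right)}] = - 2 e^{\theta} \sin{\left(\theta \right)} = f(\theta).
F(1/2) = - e^{\frac{1}{2}} \sin{\left(\frac{1}{2} \right)} + e^{\frac{1}{2}} \cos{\left(\frac{1}{2} \right)}; F(-2) = \frac{\cos{\left(2 \right)}}{e^{2}} + \frac{\sin{\left(2 \right)}}{e^{2}}.
Integral = F(1/2) - F(-2) = - e^{\frac{1}{2}} \sin{\left(\frac{1}{2} \right)} - \frac{\sin{\left(2 \right)}}{e^{2}} - \frac{\cos{\left(2 \right)}}{e^{2}} + e^{\frac{1}{2}} \cos{\left(\frac{1}{2} \right)}.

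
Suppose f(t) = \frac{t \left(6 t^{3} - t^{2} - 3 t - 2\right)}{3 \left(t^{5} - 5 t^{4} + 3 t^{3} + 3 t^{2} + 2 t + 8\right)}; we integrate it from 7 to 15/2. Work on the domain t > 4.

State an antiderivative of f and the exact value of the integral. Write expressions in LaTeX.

The denominator factors as 3 \left(t - 4\right) \left(t - 2\right) \left(t + 1\right) \left(t^{2} + 1\right); partial fractions split f into directly integrable pieces: - \frac{11 t - 58}{255 \left(t^{2} + 1\right)} + \frac{1}{15 \left(t + 1\right)} - \frac{4}{5 \left(t - 2\right)} + \frac{236}{85 \left(t - 4\right)}.
F(t) = \frac{1416 \log{\left(t - 4 \right)} - 408 \log{\left(t - 2 \right)} + 34 \log{\left(t + 1 \right)} - 11 \log{\left(t^{2} + 1 \right)} + 116 \operatorname{atan}{\left(t \right)}}{510} is an antiderivative of f.
Check: d/dt[\frac{1416 \log{\left(t - 4 \right)} - 408 \log{\left(t - 2 \right)} + 34 \log{\left(t + 1 \right)} - 11 \log{\left(t^{2} + 1 \right)} + 116 \operatorname{atan}{\left(t \right)}}{510}] = \frac{6 t^{4} - t^{3} - 3 t^{2} - 2 t}{3 t^{5} - 15 t^{4} + 9 t^{3} + 9 t^{2} + 6 t + 24}, which equals f(t).
F(15/2) = - \frac{4 \log{\left(\frac{11}{2} \right)}}{5} - \frac{11 \log{\left(\frac{229}{4} \right)}}{510} + \frac{\log{\left(\frac{17}{2} \right)}}{15} + \frac{58 \operatorname{atan}{\left(\frac{15}{2} \right)}}{255} + \frac{236 \log{\left(\frac{7}{2} \right)}}{85}; F(7) = - \frac{4 \log{\left(5 \right)}}{5} - \frac{11 \log{\left(50 \right)}}{510} + \frac{\log{\left(8 \right)}}{15} + \frac{58 \operatorname{atan}{\left(7 \right)}}{255} + \frac{236 \log{\left(3 \right)}}{85}.
Integral = F(15/2) - F(7) = - \frac{236 \log{\left(3 \right)}}{85} - \frac{4 \log{\left(\frac{11}{2} \right)}}{5} - \frac{58 \operatorname{atan}{\left(7 \right)}}{255} - \frac{\log{\left(8 \right)}}{15} - \frac{11 \log{\left(\frac{229}{4} \right)}}{510} + \frac{11 \log{\left(50 \right)}}{510} + \frac{\log{\left(\frac{17}{2} \right)}}{15} + \frac{58 \operatorname{atan}{\left(\frac{15}{2} \right)}}{255} + \frac{4 \log{\left(5 \right)}}{5} + \frac{236 \log{\left(\frac{7}{2} \right)}}{85}.

Antiderivative: F(t) = \frac{1416 \log{\left(t - 4 \right)} - 408 \log{\left(t - 2 \right)} + 34 \log{\left(t + 1 \right)} - 11 \log{\left(t^{2} + 1 \right)} + 116 \operatorname{atan}{\left(t \right)}}{510}; value = - \frac{236 \log{\left(3 \right)}}{85} - \frac{4 \log{\left(\frac{11}{2} \right)}}{5} - \frac{58 \operatorname{atan}{\left(7 \right)}}{255} - \frac{\log{\left(8 \right)}}{15} - \frac{11 \log{\left(\frac{229}{4} \right)}}{510} + \frac{11 \log{\left(50 \right)}}{510} + \frac{\log{\left(\frac{17}{2} \right)}}{15} + \frac{58 \operatorname{atan}{\left(\frac{15}{2} \right)}}{255} + \frac{4 \log{\left(5 \right)}}{5} + \frac{236 \log{\left(\frac{7}{2} \right)}}{85}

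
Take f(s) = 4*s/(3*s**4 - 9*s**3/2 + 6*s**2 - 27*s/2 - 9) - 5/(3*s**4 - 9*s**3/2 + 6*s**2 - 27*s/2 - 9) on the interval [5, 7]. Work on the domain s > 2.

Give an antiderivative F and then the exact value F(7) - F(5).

Antiderivative: F(s) = 2*log(s - 2)/35 + 56*log(s + 1/2)/195 - 47*log(s**2 + 3)/273 + 8*sqrt(3)*atan(sqrt(3)*s/3)/819; value = -47*log(52)/273 - 56*log(11/2)/195 - 2*log(3)/35 - 8*sqrt(3)*atan(5*sqrt(3)/3)/819 + 8*sqrt(3)*atan(7*sqrt(3)/3)/819 + 2*log(5)/35 + 47*log(28)/273 + 56*log(15/2)/195

Factor the denominator (3*(s - 2)*(2*s + 1)*(s**2 + 3)) and decompose: f = -2*(47*s - 4)/(273*(s**2 + 3)) + 112/(195*(2*s + 1)) + 2/(35*(s - 2)); each piece integrates to a log, atan, or power term.
F(s) = 2*log(s - 2)/35 + 56*log(s + 1/2)/195 - 47*log(s**2 + 3)/273 + 8*sqrt(3)*atan(sqrt(3)*s/3)/819 is an antiderivative of f.
Check: d/ds[2*log(s - 2)/35 + 56*log(s + 1/2)/195 - 47*log(s**2 + 3)/273 + 8*sqrt(3)*atan(sqrt(3)*s/3)/819] = (8*s - 10)/(6*s**4 - 9*s**3 + 12*s**2 - 27*s - 18), which equals f(s).
F(7) = -47*log(52)/273 + 8*sqrt(3)*atan(7*sqrt(3)/3)/819 + 2*log(5)/35 + 56*log(15/2)/195; F(5) = -47*log(28)/273 + 8*sqrt(3)*atan(5*sqrt(3)/3)/819 + 2*log(3)/35 + 56*log(11/2)/195.
Integral = F(7) - F(5) = -47*log(52)/273 - 56*log(11/2)/195 - 2*log(3)/35 - 8*sqrt(3)*atan(5*sqrt(3)/3)/819 + 8*sqrt(3)*atan(7*sqrt(3)/3)/819 + 2*log(5)/35 + 47*log(28)/273 + 56*log(15/2)/195.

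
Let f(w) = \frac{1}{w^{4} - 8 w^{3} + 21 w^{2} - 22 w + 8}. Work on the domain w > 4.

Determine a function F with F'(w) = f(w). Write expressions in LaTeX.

An antiderivative is F(w) = \frac{w \log{\left(w - 4 \right)} - 9 w \log{\left(w - 2 \right)} + 8 w \log{\left(w - 1 \right)} - \log{\left(w - 4 \right)} + 9 \log{\left(w - 2 \right)} - 8 \log{\left(w - 1 \right)} - 6}{18 w - 18}.

Factor the denominator (\left(w - 4\right) \left(w - 2\right) \left(w - 1\right)^{2}) and decompose: f = \frac{4}{9 \left(w - 1\right)} + \frac{1}{3 \left(w - 1\right)^{2}} - \frac{1}{2 \left(w - 2\right)} + \frac{1}{18 \left(w - 4\right)}; each piece integrates to a log, atan, or power term.
Check: d/dw[\frac{w \log{\left(w - 4 \right)} - 9 w \log{\left(w - 2 \right)} + 8 w \log{\left(w - 1 \right)} - \log{\left(w - 4 \right)} + 9 \log{\left(w - 2 \right)} - 8 \log{\left(w - 1 \right)} - 6}{18 w - 18}] = \frac{1}{w^{4} - 8 w^{3} + 21 w^{2} - 22 w + 8} = f(w).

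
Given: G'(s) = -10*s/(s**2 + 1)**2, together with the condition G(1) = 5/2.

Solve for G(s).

G(s) = 5/(s**2 + 1)

G'(s) matches the chain-rule pattern g'(h)*h' with inner function h(s) = s**2/2 + 1/2; substituting u = h(s) collapses the integral.
A general antiderivative is 5/(2*(s**2/2 + 1/2)) + C.
The condition gives C = 5/2 - (5/2) = 0.
So G(s) = 5/(s**2 + 1).
Check: d/ds[5/(s**2 + 1)] = -10*s/(s**4 + 2*s**2 + 1), which equals G'(s).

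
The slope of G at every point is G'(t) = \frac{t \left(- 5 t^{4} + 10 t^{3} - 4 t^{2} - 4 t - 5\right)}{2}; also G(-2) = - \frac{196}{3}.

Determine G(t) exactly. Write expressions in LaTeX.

G(t) = \frac{- 5 t^{6} + 12 t^{5} - 6 t^{4} - 8 t^{3} - 15 t^{2} + 12}{12}

Since d/dt undoes antidifferentiation here, G(t) must give back the stated G'(t).
A general antiderivative is - \frac{5 t^{6}}{12} + t^{5} - \frac{t^{4}}{2} - \frac{2 t^{3}}{3} - \frac{5 t^{2}}{4} + C.
The condition gives C = - \frac{196}{3} - (- \frac{199}{3}) = 1.
So G(t) = \frac{- 5 t^{6} + 12 t^{5} - 6 t^{4} - 8 t^{3} - 15 t^{2} + 12}{12}.
Check: d/dt[\frac{- 5 t^{6} + 12 t^{5} - 6 t^{4} - 8 t^{3} - 15 t^{2} + 12}{12}] = - \frac{5 t^{5}}{2} + 5 t^{4} - 2 t^{3} - 2 t^{2} - \frac{5 t}{2}, which equals G'(t).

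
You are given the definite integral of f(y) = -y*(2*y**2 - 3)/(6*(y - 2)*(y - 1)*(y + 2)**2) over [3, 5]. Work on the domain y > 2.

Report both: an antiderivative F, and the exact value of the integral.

Antiderivative: F(y) = -5*log(y - 2)/48 - log(y - 1)/54 - 91*log(y + 2)/432 - 5/(36*y + 72); value = -91*log(7)/432 - 5*log(3)/48 - log(4)/54 + 1/126 + log(2)/54 + 91*log(5)/432

Factor the denominator (6*(y - 2)*(y - 1)*(y + 2)**2) and decompose: f = -91/(432*(y + 2)) + 5/(36*(y + 2)**2) - 1/(54*(y - 1)) - 5/(48*(y - 2)); each piece integrates to a log, atan, or power term.
F(y) = -5*log(y - 2)/48 - log(y - 1)/54 - 91*log(y + 2)/432 - 5/(36*y + 72) is an antiderivative of f.
Check: d/dy[-5*log(y - 2)/48 - log(y - 1)/54 - 91*log(y + 2)/432 - 5/(36*y + 72)] = (-2*y**3 + 3*y)/(6*y**4 + 6*y**3 - 36*y**2 - 24*y + 48), which equals f(y).
F(5) = -91*log(7)/432 - 5*log(3)/48 - log(4)/54 - 5/252; F(3) = -91*log(5)/432 - 1/36 - log(2)/54.
Integral = F(5) - F(3) = -91*log(7)/432 - 5*log(3)/48 - log(4)/54 + 1/126 + log(2)/54 + 91*log(5)/432.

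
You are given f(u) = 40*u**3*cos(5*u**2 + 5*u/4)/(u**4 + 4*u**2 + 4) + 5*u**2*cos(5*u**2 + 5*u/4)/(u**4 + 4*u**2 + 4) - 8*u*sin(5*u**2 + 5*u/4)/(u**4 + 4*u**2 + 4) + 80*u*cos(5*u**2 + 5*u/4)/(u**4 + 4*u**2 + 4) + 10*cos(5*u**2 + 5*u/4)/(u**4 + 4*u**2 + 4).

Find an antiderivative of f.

An antiderivative is F(u) = 4*sin(5*u**2 + 5*u/4)/(u**2 + 2).

Recognize the product-rule pattern: f = v'r + vr' with v = 2/(u**2/2 + 1), r = sin(5*u**2 + 5*u/4), so integration by parts undoes it.
Check: d/du[4*sin(5*u**2 + 5*u/4)/(u**2 + 2)] = (40*u**3*cos(5*u**2 + 5*u/4) + 5*u**2*cos(5*u**2 + 5*u/4) - 8*u*sin(5*u**2 + 5*u/4) + 80*u*cos(5*u**2 + 5*u/4) + 10*cos(5*u**2 + 5*u/4))/(u**4 + 4*u**2 + 4), which equals f(u).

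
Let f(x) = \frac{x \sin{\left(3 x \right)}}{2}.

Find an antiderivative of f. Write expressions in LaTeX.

A candidate is checked by its d/dx: the result must match f(x).
Check: d/dx[- \frac{x \cos{\left(3 x \right)}}{6} + \frac{\sin{\left(3 x \right)}}{18}] = \frac{x \sin{\left(3 x \right)}}{2} = f(x).

An antiderivative is F(x) = - \frac{x \cos{\left(3 x \right)}}{6} + \frac{\sin{\left(3 x \right)}}{18}.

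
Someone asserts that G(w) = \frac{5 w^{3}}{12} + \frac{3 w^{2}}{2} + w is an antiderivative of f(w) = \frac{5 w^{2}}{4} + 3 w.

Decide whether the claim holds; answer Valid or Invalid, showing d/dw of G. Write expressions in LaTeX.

Invalid: d/dw[G] - f = 1, which is not 0.

d/dw[G] = \frac{5 w^{2}}{4} + 3 w + 1
d/dw[G] - f(w) = 1 != 0.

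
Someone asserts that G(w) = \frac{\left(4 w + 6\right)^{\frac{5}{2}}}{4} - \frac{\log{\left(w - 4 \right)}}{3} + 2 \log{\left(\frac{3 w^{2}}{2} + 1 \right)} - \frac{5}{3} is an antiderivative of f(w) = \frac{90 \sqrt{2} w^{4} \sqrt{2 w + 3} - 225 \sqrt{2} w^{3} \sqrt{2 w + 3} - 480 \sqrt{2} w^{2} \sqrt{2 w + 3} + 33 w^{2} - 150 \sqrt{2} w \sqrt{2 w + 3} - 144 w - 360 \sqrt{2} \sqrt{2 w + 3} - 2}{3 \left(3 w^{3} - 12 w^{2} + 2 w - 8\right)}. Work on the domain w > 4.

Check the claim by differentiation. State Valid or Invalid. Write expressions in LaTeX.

Valid - differentiating G returns exactly f.

d/dw[G] = \frac{90 \sqrt{2} w^{4} \sqrt{2 w + 3} - 225 \sqrt{2} w^{3} \sqrt{2 w + 3} - 480 \sqrt{2} w^{2} \sqrt{2 w + 3} + 33 w^{2} - 150 \sqrt{2} w \sqrt{2 w + 3} - 144 w - 360 \sqrt{2} \sqrt{2 w + 3} - 2}{9 w^{3} - 36 w^{2} + 6 w - 24}
This equals f(w) exactly, so the claim holds.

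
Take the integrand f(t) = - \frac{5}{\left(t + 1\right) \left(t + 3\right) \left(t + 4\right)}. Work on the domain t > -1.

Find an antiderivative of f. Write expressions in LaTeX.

An antiderivative is F(t) = - \frac{5 \log{\left(t + 1 \right)}}{6} + \frac{5 \log{\left(t + 3 \right)}}{2} - \frac{5 \log{\left(t + 4 \right)}}{3}.

Factor the denominator (\left(t + 1\right) \left(t + 3\right) \left(t + 4\right)) and decompose: f = - \frac{5}{3 \left(t + 4\right)} + \frac{5}{2 \left(t + 3\right)} - \frac{5}{6 \left(t + 1\right)}; each piece integrates to a log, atan, or power term.
Check: d/dt[- \frac{5 \log{\left(t + 1 \right)}}{6} + \frac{5 \log{\left(t + 3 \right)}}{2} - \frac{5 \log{\left(t + 4 \right)}}{3}] = - \frac{5}{t^{3} + 8 t^{2} + 19 t + 12}, which equals f(t).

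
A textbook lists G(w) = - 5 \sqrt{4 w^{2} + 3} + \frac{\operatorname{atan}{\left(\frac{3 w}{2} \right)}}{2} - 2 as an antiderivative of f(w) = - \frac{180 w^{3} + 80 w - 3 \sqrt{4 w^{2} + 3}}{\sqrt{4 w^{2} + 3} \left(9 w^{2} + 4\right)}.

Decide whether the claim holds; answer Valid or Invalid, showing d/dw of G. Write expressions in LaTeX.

d/dw[G] = \frac{- 180 w^{3} - 80 w + 3 \sqrt{4 w^{2} + 3}}{9 w^{2} \sqrt{4 w^{2} + 3} + 4 \sqrt{4 w^{2} + 3}}
This equals f(w) exactly, so the claim holds.

Valid: G'(w) = f(w).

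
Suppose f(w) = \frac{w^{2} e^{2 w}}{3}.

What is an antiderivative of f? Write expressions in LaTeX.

f has the shape u'v + uv' for u = \frac{w^{2}}{6} - \frac{w}{6} + \frac{1}{12} and v = e^{2 w} — it is the derivative of the product u*v.
Check: d/dw[\frac{w^{2} e^{2 w}}{6} - \frac{w e^{2 w}}{6} + \frac{e^{2 w}}{12}] = \frac{w^{2} e^{2 w}}{3} = f(w).

An antiderivative is F(w) = \frac{w^{2} e^{2 w}}{6} - \frac{w e^{2 w}}{6} + \frac{e^{2 w}}{12}.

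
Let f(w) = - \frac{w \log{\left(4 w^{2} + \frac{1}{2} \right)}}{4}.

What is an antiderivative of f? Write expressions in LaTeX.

An antiderivative is F(w) = \frac{- 8 w^{2} \log{\left(4 w^{2} + \frac{1}{2} \right)} + 8 w^{2} - \log{\left(8 w^{2} + 1 \right)}}{64}.

Whatever form F(w) takes, F'(w) = f(w) is non-negotiable.
Check: d/dw[\frac{- 8 w^{2} \log{\left(4 w^{2} + \frac{1}{2} \right)} + 8 w^{2} - \log{\left(8 w^{2} + 1 \right)}}{64}] = - \frac{w \log{\left(4 w^{2} + \frac{1}{2} \right)}}{4} = f(w).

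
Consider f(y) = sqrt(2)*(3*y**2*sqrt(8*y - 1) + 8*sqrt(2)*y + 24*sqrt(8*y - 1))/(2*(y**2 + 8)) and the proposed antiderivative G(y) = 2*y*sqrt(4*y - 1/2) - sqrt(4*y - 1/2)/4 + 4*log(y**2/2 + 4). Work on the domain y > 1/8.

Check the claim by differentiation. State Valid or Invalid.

Valid - differentiating G returns exactly f.

d/dy[G] = (24*y**3 - 3*y**2 + 8*sqrt(2)*y*sqrt(8*y - 1) + 192*y - 24)/(sqrt(2)*y**2*sqrt(8*y - 1) + 8*sqrt(2)*sqrt(8*y - 1))
This equals f(y) exactly, so the claim holds.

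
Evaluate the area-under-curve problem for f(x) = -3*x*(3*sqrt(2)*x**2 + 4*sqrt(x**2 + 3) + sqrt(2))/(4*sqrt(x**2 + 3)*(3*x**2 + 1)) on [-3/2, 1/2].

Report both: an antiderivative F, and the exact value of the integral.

Antiderivative: F(x) = -3*sqrt(2*x**2 + 6)/4 - log(2*x**2 + 2/3)/2; value = -3*sqrt(26)/8 - log(7/6)/2 + log(31/6)/2 + 3*sqrt(42)/8

Since d/dx undoes antidifferentiation here, F'(x) = f(x) is required of F(x).
F(x) = -3*sqrt(2*x**2 + 6)/4 - log(2*x**2 + 2/3)/2 is an antiderivative of f.
Check: d/dx[-3*sqrt(2*x**2 + 6)/4 - log(2*x**2 + 2/3)/2] = (-9*sqrt(2)*x**3 - 12*x*sqrt(x**2 + 3) - 3*sqrt(2)*x)/(12*x**2*sqrt(x**2 + 3) + 4*sqrt(x**2 + 3)), which equals f(x).
F(1/2) = -3*sqrt(26)/8 - log(7/6)/2; F(-3/2) = -3*sqrt(42)/8 - log(31/6)/2.
Integral = F(1/2) - F(-3/2) = -3*sqrt(26)/8 - log(7/6)/2 + log(31/6)/2 + 3*sqrt(42)/8.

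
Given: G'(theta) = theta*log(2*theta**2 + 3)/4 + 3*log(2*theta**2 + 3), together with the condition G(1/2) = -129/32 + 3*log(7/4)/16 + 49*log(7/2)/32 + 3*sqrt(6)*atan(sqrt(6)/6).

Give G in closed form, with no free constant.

G(theta) = -theta**2/8 - 6*theta + (theta**2/8 + 3*theta)*log(2*theta**2 + 3) + 3*log(theta**2 + 3/2)/16 + 3*sqrt(6)*atan(sqrt(6)*theta/3) - 1

Integrate term by term and add the pieces.
A general antiderivative is -theta**2/8 - 6*theta + (theta**2/8 + 3*theta)*log(2*theta**2 + 3) + 3*log(theta**2 + 3/2)/16 + 3*sqrt(6)*atan(sqrt(6)*theta/3) + C.
The condition gives C = -129/32 + 3*log(7/4)/16 + 49*log(7/2)/32 + 3*sqrt(6)*atan(sqrt(6)/6) - (-97/32 + 3*log(7/4)/16 + 49*log(7/2)/32 + 3*sqrt(6)*atan(sqrt(6)/6)) = -1.
So G(theta) = -theta**2/8 - 6*theta + (theta**2/8 + 3*theta)*log(2*theta**2 + 3) + 3*log(theta**2 + 3/2)/16 + 3*sqrt(6)*atan(sqrt(6)*theta/3) - 1.
Check: d/dtheta[-theta**2/8 - 6*theta + (theta**2/8 + 3*theta)*log(2*theta**2 + 3) + 3*log(theta**2 + 3/2)/16 + 3*sqrt(6)*atan(sqrt(6)*theta/3) - 1] = theta*log(2*theta**2 + 3)/4 + 3*log(2*theta**2 + 3) = G'(theta).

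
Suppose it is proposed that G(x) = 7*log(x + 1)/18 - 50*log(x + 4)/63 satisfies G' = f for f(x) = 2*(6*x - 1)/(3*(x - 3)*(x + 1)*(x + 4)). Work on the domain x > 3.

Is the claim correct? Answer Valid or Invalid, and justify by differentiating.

d/dx[G] = (32 - 17*x)/(42*x**2 + 210*x + 168)
d/dx[G] - f(x) = -17/(42*x - 126) != 0.

Invalid: d/dx[G] - f = -17/(42*x - 126), which is not 0.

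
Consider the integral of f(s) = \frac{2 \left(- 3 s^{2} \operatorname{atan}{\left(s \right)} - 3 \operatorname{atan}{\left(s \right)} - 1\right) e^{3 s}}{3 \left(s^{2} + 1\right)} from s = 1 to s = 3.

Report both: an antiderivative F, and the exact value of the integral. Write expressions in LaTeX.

f has the shape u'v + uv' for u = - \frac{2 \operatorname{atan}{\left(s \right)}}{3} and v = e^{3 s} — it is the derivative of the product u*v.
F(s) = - \frac{2 e^{3 s} \operatorname{atan}{\left(s \right)}}{3} is an antiderivative of f.
Check: d/ds[- \frac{2 e^{3 s} \operatorname{atan}{\left(s \right)}}{3}] = \frac{- 6 s^{2} e^{3 s} \operatorname{atan}{\left(s \right)} - 6 e^{3 s} \operatorname{atan}{\left(s \right)} - 2 e^{3 s}}{3 s^{2} + 3}, which equals f(s).
F(3) = - \frac{2 e^{9} \operatorname{atan}{\left(3 \right)}}{3}; F(1) = - \frac{\pi e^{3}}{6}.
Integral = F(3) - F(1) = - \frac{2 e^{9} \operatorname{atan}{\left(3 \right)}}{3} + \frac{\pi e^{3}}{6}.

Antiderivative: F(s) = - \frac{2 e^{3 s} \operatorname{atan}{\left(s \right)}}{3}; value = - \frac{2 e^{9} \operatorname{atan}{\left(3 \right)}}{3} + \frac{\pi e^{3}}{6}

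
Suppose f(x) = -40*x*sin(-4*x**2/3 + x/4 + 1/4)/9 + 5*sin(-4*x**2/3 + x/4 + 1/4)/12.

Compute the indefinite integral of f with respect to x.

f matches the chain-rule pattern g'(h)*h' with inner function h(x) = -4*x**2/3 + x/4 + 1/4; substituting u = h(x) collapses the integral.
Check: d/dx[-5*cos(-4*x**2/3 + x/4 + 1/4)/3] = -40*x*sin(-4*x**2/3 + x/4 + 1/4)/9 + 5*sin(-4*x**2/3 + x/4 + 1/4)/12 = f(x).

F(x) = -5*cos(-4*x**2/3 + x/4 + 1/4)/3 + C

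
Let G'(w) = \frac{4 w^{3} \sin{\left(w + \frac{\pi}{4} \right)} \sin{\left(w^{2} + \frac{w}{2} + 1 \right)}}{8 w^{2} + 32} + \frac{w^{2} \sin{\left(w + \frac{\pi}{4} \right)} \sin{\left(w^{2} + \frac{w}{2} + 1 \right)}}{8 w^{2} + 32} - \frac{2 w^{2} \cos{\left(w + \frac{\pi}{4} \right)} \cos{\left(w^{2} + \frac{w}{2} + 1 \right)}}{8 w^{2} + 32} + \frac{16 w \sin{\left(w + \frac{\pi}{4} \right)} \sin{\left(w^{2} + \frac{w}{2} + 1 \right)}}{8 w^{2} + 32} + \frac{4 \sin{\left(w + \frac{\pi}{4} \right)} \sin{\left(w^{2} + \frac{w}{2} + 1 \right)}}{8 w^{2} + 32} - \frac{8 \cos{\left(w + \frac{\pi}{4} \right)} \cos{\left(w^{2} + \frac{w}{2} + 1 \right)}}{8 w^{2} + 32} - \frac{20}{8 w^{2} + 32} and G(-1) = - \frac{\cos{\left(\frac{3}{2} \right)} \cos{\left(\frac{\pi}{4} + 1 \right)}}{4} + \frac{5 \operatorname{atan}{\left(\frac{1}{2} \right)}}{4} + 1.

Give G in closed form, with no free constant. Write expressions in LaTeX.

G(w) = - \frac{\sin{\left(w + \frac{\pi}{4} \right)} \cos{\left(w^{2} + \frac{w}{2} + 1 \right)} + 5 \operatorname{atan}{\left(\frac{w}{2} \right)} - 4}{4}

Integrate term by term and add the pieces.
A general antiderivative is - \frac{\sin{\left(w + \frac{\pi}{4} \right)} \cos{\left(w^{2} + \frac{w}{2} + 1 \right)}}{4} - \frac{5 \operatorname{atan}{\left(\frac{w}{2} \right)}}{4} + C.
The condition gives C = - \frac{\cos{\left(\frac{3}{2} \right)} \cos{\left(\frac{\pi}{4} + 1 \right)}}{4} + \frac{5 \operatorname{atan}{\left(\frac{1}{2} \right)}}{4} + 1 - (- \frac{\cos{\left(\frac{3}{2} \right)} \cos{\left(\frac{\pi}{4} + 1 \right)}}{4} + \frac{5 \operatorname{atan}{\left(\frac{1}{2} \right)}}{4}) = 1.
So G(w) = - \frac{\sin{\left(w + \frac{\pi}{4} \right)} \cos{\left(w^{2} + \frac{w}{2} + 1 \right)} + 5 \operatorname{atan}{\left(\frac{w}{2} \right)} - 4}{4}.
Check: d/dw[- \frac{\sin{\left(w + \frac{\pi}{4} \right)} \cos{\left(w^{2} + \frac{w}{2} + 1 \right)} + 5 \operatorname{atan}{\left(\frac{w}{2} \right)} - 4}{4}] = \frac{4 w^{3} \sin{\left(w + \frac{\pi}{4} \right)} \sin{\left(w^{2} + \frac{w}{2} + 1 \right)} + w^{2} \sin{\left(w + \frac{\pi}{4} \right)} \sin{\left(w^{2} + \frac{w}{2} + 1 \right)} - 2 w^{2} \cos{\left(w + \frac{\pi}{4} \right)} \cos{\left(w^{2} + \frac{w}{2} + 1 \right)} + 16 w \sin{\left(w + \frac{\pi}{4} \right)} \sin{\left(w^{2} + \frac{w}{2} + 1 \right)} + 4 \sin{\left(w + \frac{\pi}{4} \right)} \sin{\left(w^{2} + \frac{w}{2} + 1 \right)} - 8 \cos{\left(w + \frac{\pi}{4} \right)} \cos{\left(w^{2} + \frac{w}{2} + 1 \right)} - 20}{8 w^{2} + 32}, which equals G'(w).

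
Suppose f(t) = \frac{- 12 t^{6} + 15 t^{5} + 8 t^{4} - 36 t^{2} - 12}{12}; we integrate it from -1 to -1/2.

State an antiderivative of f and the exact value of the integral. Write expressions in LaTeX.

Antiderivative: F(t) = - \frac{t^{7}}{7} + \frac{5 t^{6}}{24} + \frac{2 t^{5}}{15} - t^{3} - t; value = - \frac{85621}{53760}

Whatever form F(t) takes, F'(t) = f(t) is non-negotiable.
F(t) = - \frac{t^{7}}{7} + \frac{5 t^{6}}{24} + \frac{2 t^{5}}{15} - t^{3} - t is an antiderivative of f.
Check: d/dt[- \frac{t^{7}}{7} + \frac{5 t^{6}}{24} + \frac{2 t^{5}}{15} - t^{3} - t] = - t^{6} + \frac{5 t^{5}}{4} + \frac{2 t^{4}}{3} - 3 t^{2} - 1, which equals f(t).
F(-1/2) = \frac{33611}{53760}; F(-1) = \frac{621}{280}.
Integral = F(-1/2) - F(-1) = - \frac{85621}{53760}.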